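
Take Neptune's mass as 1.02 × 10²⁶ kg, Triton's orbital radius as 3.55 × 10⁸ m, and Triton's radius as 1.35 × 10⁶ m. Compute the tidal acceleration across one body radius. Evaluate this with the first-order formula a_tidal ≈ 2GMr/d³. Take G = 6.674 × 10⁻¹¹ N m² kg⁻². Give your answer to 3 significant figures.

4.11 × 10⁻⁴ m/s²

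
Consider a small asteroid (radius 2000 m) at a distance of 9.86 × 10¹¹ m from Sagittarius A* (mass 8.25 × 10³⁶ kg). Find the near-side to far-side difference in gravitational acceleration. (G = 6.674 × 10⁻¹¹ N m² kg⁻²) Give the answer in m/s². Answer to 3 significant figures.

4.60 × 10⁻⁶ m/s²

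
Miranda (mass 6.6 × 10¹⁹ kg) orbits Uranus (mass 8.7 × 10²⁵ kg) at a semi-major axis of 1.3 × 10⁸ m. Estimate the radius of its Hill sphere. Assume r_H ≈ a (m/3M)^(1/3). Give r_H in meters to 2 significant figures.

r_H ≈ a (m/3M)^(1/3)
    = (1.3 × 10⁸) × (6.6 × 10¹⁹ / (3 × 8.7 × 10²⁵))^(1/3)
    = 8.2 × 10⁵ m

8.2 × 10⁵ m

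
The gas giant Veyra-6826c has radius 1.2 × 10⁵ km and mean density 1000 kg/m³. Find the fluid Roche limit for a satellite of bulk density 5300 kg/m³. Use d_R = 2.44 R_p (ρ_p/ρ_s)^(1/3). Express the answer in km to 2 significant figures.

1.7 × 10⁵ km

d_R = 2.44 × 1.2 × 10⁵ km × (1000/5300)^(1/3)
    = 1.7 × 10⁵ km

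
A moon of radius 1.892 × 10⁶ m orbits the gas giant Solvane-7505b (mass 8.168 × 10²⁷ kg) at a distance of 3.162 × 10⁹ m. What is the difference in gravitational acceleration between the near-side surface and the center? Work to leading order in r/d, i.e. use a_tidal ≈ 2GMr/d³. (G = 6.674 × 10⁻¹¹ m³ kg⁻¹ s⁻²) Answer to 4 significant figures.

Δa = 2GMr/d³
   = 2 × (6.674 × 10⁻¹¹) × (8.168 × 10²⁷) × (1.892 × 10⁶) / (3.162 × 10⁹)³
   = 6.525 × 10⁻⁵ m/s²

6.525 × 10⁻⁵ m/s²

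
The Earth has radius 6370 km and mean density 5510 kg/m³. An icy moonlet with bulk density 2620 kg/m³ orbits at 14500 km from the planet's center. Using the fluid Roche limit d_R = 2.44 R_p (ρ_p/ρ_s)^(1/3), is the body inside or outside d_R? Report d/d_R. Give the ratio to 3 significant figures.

inside; d/d_R ≈ 0.728

d_R = 2.44 × (6370 km) × (5510/2620)^(1/3) = 19910 km
d/d_R = (14500) / (19910) = 0.728
Since d/d_R < 1, the body is inside the Roche limit.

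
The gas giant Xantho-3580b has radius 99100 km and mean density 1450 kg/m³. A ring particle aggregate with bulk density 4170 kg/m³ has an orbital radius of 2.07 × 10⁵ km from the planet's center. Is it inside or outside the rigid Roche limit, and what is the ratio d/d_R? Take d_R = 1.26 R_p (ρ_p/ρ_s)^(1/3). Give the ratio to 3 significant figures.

outside; d/d_R ≈ 2.36

d_R = 1.26 × (99100 km) × (1450/4170)^(1/3) = 87810 km
d/d_R = (2.07 × 10⁵) / (87810) = 2.36
Since d/d_R > 1, the body is outside the Roche limit.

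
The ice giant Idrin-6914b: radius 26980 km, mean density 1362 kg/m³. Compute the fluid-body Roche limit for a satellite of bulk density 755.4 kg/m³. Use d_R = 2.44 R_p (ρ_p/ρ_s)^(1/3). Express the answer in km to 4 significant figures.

d_R = 2.44 × 26980 km × (1362/755.4)^(1/3)
    = 80120 km

80120 km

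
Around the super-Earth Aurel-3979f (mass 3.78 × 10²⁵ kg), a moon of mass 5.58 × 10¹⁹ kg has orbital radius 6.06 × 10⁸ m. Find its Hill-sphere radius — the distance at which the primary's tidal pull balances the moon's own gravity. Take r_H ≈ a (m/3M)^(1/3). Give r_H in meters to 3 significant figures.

4.78 × 10⁶ m

r_H ≈ a (m/3M)^(1/3)
    = (6.06 × 10⁸) × (5.58 × 10¹⁹ / (3 × 3.78 × 10²⁵))^(1/3)
    = 4.78 × 10⁶ m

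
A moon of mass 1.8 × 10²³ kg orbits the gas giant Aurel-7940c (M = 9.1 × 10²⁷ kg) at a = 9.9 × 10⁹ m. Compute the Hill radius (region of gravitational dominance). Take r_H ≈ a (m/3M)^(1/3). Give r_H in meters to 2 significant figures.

r_H ≈ a (m/3M)^(1/3)
    = (9.9 × 10⁹) × (1.8 × 10²³ / (3 × 9.1 × 10²⁷))^(1/3)
    = 1.9 × 10⁸ m

1.9 × 10⁸ m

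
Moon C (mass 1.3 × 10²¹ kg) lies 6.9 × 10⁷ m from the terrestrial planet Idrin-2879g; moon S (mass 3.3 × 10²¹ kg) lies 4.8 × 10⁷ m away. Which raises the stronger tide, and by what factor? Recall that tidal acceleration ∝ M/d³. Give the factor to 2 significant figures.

Tidal stretch scales as M/d³; compute that for each body.
Moon C: (1.3 × 10²¹) / (6.9 × 10⁷)³ = 3.957 × 10⁻³
Moon S: (3.3 × 10²¹) / (4.8 × 10⁷)³ = 2.984 × 10⁻²
Ratio (larger/smaller) = 7.5

Moon S, by a factor of ≈ 7.5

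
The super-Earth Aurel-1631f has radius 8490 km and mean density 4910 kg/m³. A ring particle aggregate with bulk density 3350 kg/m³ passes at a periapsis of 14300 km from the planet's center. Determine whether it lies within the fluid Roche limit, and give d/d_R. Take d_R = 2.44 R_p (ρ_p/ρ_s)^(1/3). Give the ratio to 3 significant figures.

inside; d/d_R ≈ 0.608

d_R = 2.44 × (8490 km) × (4910/3350)^(1/3) = 23530 km
d/d_R = (14300) / (23530) = 0.608
Since d/d_R < 1, the body is inside the Roche limit.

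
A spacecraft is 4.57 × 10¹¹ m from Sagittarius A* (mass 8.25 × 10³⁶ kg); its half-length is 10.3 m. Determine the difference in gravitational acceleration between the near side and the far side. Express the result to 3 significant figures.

Δa = 4GMr/d³
   = 4 × (6.674 × 10⁻¹¹) × (8.25 × 10³⁶) × (10.3) / (4.57 × 10¹¹)³
   = 2.38 × 10⁻⁷ m/s²

2.38 × 10⁻⁷ m/s²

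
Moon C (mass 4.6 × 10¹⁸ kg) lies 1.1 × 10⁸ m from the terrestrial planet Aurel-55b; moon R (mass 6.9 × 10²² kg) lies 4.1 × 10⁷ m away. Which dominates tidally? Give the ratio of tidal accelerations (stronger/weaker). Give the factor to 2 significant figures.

Moon R, by a factor of ≈ 2.9 × 10⁵

The tide-raising term goes as M/d³ (the gradient of a 1/d² field).
Moon C: (4.6 × 10¹⁸) / (1.1 × 10⁸)³ = 3.456 × 10⁻⁶
Moon R: (6.9 × 10²²) / (4.1 × 10⁷)³ = 1.001
Ratio (larger/smaller) = 2.9 × 10⁵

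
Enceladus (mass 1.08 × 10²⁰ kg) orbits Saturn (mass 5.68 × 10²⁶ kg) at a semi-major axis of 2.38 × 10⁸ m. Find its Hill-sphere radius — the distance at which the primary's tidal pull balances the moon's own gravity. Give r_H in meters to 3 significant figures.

9.49 × 10⁵ m

r_H ≈ a (m/3M)^(1/3)
    = (2.38 × 10⁸) × (1.08 × 10²⁰ / (3 × 5.68 × 10²⁶))^(1/3)
    = 9.49 × 10⁵ m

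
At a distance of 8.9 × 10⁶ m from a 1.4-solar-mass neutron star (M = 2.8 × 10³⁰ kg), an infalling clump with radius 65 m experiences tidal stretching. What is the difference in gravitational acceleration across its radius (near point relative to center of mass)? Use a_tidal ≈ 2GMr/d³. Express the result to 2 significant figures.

3.4 × 10¹ m/s²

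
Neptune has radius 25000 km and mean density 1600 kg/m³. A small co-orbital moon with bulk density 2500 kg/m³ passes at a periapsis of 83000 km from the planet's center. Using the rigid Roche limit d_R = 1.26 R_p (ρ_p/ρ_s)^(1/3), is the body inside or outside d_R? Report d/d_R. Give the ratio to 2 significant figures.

outside; d/d_R ≈ 3.1

d_R = 1.26 × (25000 km) × (1600/2500)^(1/3) = 27150 km
d/d_R = (83000) / (27150) = 3.1
Since d/d_R > 1, the body is outside the Roche limit.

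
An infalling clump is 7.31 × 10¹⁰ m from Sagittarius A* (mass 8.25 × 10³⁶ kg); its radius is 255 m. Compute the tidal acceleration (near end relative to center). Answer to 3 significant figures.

7.19 × 10⁻⁴ m/s²

Since r ≪ d, expand the inverse-square field across one radius to get the leading 2GMr/d³ term.
Δa = 2GMr/d³
   = 2 × (6.674 × 10⁻¹¹) × (8.25 × 10³⁶) × (255) / (7.31 × 10¹⁰)³
   = 7.19 × 10⁻⁴ m/s²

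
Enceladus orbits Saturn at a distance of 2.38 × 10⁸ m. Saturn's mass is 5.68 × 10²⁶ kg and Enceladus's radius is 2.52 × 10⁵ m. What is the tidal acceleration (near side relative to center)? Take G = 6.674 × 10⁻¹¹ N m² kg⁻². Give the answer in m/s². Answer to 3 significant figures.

Δa = 2GMr/d³
   = 2 × (6.674 × 10⁻¹¹) × (5.68 × 10²⁶) × (2.52 × 10⁵) / (2.38 × 10⁸)³
   = 1.42 × 10⁻³ m/s²

1.42 × 10⁻³ m/s²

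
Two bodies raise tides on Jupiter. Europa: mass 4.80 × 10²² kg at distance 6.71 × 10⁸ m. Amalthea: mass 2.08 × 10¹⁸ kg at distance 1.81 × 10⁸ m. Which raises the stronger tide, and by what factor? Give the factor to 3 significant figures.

Tidal stretch scales as M/d³; compute that for each body.
Europa: (4.80 × 10²²) / (6.71 × 10⁸)³ = 1.589 × 10⁻⁴
Amalthea: (2.08 × 10¹⁸) / (1.81 × 10⁸)³ = 3.508 × 10⁻⁷
Ratio (larger/smaller) = 453

Europa, by a factor of ≈ 453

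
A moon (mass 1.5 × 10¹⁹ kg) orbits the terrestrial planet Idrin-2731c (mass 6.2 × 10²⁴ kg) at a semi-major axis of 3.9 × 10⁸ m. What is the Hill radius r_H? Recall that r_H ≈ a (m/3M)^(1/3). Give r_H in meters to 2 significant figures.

3.6 × 10⁶ m

r_H ≈ a (m/3M)^(1/3)
    = (3.9 × 10⁸) × (1.5 × 10¹⁹ / (3 × 6.2 × 10²⁴))^(1/3)
    = 3.6 × 10⁶ m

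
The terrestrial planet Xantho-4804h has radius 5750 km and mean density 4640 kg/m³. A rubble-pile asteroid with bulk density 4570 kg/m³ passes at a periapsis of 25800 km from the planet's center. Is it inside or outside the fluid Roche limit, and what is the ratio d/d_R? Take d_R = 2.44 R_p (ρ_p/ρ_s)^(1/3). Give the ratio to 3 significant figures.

d_R = 2.44 × (5750 km) × (4640/4570)^(1/3) = 14100 km
d/d_R = (25800) / (14100) = 1.83
Since d/d_R > 1, the body is outside the Roche limit.

outside; d/d_R ≈ 1.83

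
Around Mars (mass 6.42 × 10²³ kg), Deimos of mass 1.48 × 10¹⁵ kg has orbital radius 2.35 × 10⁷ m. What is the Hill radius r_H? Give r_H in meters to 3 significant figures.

r_H ≈ a (m/3M)^(1/3)
    = (2.35 × 10⁷) × (1.48 × 10¹⁵ / (3 × 6.42 × 10²³))^(1/3)
    = 2.15 × 10⁴ m

2.15 × 10⁴ m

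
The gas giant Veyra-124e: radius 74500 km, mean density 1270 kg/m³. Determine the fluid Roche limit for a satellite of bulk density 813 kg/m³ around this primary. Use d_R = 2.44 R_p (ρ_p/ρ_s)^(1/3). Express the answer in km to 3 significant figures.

2.11 × 10⁵ km

d_R = 2.44 × 74500 km × (1270/813)^(1/3)
    = 2.11 × 10⁵ km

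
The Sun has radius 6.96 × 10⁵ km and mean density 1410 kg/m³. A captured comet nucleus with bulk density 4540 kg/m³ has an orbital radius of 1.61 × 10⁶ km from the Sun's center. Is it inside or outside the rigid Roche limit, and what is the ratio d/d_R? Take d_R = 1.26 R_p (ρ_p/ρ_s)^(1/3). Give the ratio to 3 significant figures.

outside; d/d_R ≈ 2.71

d_R = 1.26 × (6.96 × 10⁵ km) × (1410/4540)^(1/3) = 5.939 × 10⁵ km
d/d_R = (1.61 × 10⁶) / (5.939 × 10⁵) = 2.71
Since d/d_R > 1, the body is outside the Roche limit.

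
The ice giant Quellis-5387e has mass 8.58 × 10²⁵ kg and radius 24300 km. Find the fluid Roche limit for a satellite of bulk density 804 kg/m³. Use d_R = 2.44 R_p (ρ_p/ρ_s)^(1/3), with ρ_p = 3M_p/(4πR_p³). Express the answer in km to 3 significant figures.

71800 km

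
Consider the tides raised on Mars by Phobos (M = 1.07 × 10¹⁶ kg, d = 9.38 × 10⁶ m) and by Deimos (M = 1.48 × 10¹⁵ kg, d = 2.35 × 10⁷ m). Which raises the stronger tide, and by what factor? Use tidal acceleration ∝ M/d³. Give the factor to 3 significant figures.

Phobos, by a factor of ≈ 114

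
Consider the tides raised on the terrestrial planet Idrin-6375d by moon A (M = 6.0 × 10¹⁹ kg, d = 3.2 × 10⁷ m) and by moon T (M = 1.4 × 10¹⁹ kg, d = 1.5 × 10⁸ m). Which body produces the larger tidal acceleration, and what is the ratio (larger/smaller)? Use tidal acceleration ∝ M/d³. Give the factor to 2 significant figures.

Moon A, by a factor of ≈ 440

Tidal acceleration ∝ M/d³, so compare M/d³ for each.
Moon A: (6.0 × 10¹⁹) / (3.2 × 10⁷)³ = 1.831 × 10⁻³
Moon T: (1.4 × 10¹⁹) / (1.5 × 10⁸)³ = 4.148 × 10⁻⁶
Ratio (larger/smaller) = 440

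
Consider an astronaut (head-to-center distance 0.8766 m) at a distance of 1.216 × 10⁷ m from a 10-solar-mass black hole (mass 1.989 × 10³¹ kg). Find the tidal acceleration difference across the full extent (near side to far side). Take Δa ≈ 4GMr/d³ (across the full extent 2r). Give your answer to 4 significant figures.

2.589 m/s²

Δa = 4GMr/d³
   = 4 × (6.674 × 10⁻¹¹) × (1.989 × 10³¹) × (0.8766) / (1.216 × 10⁷)³
   = 2.589 m/s²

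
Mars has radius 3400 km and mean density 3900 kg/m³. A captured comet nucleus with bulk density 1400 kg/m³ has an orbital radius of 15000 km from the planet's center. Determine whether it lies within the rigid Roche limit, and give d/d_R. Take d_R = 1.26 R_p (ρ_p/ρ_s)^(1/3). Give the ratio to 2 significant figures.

outside; d/d_R ≈ 2.5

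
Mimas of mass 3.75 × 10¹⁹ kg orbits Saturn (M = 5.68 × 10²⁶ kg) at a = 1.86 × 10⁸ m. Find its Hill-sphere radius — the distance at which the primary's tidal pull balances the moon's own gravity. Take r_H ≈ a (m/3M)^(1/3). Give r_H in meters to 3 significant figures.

5.21 × 10⁵ m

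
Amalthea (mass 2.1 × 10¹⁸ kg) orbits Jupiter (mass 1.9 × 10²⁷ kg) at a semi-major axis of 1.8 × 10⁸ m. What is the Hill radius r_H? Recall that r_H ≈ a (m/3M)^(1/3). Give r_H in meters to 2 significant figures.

r_H ≈ a (m/3M)^(1/3)
    = (1.8 × 10⁸) × (2.1 × 10¹⁸ / (3 × 1.9 × 10²⁷))^(1/3)
    = 1.3 × 10⁵ m

1.3 × 10⁵ m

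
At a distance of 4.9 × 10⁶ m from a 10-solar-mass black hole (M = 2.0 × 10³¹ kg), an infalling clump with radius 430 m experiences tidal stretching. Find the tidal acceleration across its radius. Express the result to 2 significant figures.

9.8 × 10³ m/s²

Δa = 2GMr/d³
   = 2 × (6.674 × 10⁻¹¹) × (2.0 × 10³¹) × (430) / (4.9 × 10⁶)³
   = 9.8 × 10³ m/s²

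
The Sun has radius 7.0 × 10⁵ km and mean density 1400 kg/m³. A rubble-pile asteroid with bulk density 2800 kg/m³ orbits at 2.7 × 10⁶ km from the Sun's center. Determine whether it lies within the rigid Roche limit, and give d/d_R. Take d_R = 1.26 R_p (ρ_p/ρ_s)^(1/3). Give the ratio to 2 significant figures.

outside; d/d_R ≈ 3.9

d_R = 1.26 × (7.0 × 10⁵ km) × (1400/2800)^(1/3) = 7.000 × 10⁵ km
d/d_R = (2.7 × 10⁶) / (7.000 × 10⁵) = 3.9
Since d/d_R > 1, the body is outside the Roche limit.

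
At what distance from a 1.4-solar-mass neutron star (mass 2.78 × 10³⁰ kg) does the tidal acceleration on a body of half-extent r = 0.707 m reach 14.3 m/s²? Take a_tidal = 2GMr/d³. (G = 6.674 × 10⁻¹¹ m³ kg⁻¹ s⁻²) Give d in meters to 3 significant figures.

2GMr/d³ = a_tidal  ⇒  d = (2GMr / a_tidal)^(1/3)
d = (2 × 6.674×10⁻¹¹ × (2.78 × 10³⁰) × (0.707) / (14.3))^(1/3)
  = 2.64 × 10⁶ m

2.64 × 10⁶ m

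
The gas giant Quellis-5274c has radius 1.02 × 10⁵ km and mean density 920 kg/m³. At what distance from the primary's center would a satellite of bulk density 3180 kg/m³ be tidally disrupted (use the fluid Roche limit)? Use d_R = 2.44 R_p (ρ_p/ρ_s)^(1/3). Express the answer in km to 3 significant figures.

1.65 × 10⁵ km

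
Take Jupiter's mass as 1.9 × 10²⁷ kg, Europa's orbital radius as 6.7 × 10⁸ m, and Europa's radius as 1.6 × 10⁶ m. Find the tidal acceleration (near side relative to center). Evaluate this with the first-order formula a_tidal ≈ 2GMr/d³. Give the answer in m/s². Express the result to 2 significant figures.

a_tidal = 2GMr/d³
        = 2 × (6.674 × 10⁻¹¹) × (1.9 × 10²⁷) × (1.6 × 10⁶) / (6.7 × 10⁸)³
        = 1.3 × 10⁻³ m/s²

1.3 × 10⁻³ m/s²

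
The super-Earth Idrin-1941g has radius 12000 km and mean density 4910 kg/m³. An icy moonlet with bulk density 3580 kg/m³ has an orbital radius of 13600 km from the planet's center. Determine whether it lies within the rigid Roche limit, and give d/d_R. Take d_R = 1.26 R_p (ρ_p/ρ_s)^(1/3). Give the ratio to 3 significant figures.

inside; d/d_R ≈ 0.810

d_R = 1.26 × (12000 km) × (4910/3580)^(1/3) = 16800 km
d/d_R = (13600) / (16800) = 0.810
Since d/d_R < 1, the body is inside the Roche limit.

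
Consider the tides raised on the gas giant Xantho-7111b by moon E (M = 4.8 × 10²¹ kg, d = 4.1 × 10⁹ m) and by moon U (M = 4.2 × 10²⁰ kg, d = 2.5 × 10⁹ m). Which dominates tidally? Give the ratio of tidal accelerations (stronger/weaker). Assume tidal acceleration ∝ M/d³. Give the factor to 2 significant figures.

Moon E, by a factor of ≈ 2.6

Compare M/d³ for the two perturbers:
Moon E: (4.8 × 10²¹) / (4.1 × 10⁹)³ = 6.964 × 10⁻⁸
Moon U: (4.2 × 10²⁰) / (2.5 × 10⁹)³ = 2.688 × 10⁻⁸
Ratio (larger/smaller) = 2.6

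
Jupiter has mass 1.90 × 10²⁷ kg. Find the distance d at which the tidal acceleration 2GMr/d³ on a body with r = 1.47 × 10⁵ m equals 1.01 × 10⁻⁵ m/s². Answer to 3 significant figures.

1.55 × 10⁹ m

2GMr/d³ = a_tidal  ⇒  d = (2GMr / a_tidal)^(1/3)
d = (2 × 6.674×10⁻¹¹ × (1.90 × 10²⁷) × (1.47 × 10⁵) / (1.01 × 10⁻⁵))^(1/3)
  = 1.55 × 10⁹ m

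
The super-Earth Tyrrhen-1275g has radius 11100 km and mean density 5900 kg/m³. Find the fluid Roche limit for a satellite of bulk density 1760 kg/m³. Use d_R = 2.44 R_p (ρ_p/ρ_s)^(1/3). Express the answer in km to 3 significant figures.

d_R = 2.44 × 11100 km × (5900/1760)^(1/3)
    = 40500 km

40500 km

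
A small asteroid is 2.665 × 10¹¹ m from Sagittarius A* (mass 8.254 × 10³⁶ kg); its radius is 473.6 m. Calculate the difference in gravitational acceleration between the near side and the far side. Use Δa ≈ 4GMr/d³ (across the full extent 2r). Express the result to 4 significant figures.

Differencing GM/(d−r)² and GM/(d+r)² to first order in r/d gives 4GMr/d³.
a_tidal = 4GMr/d³
        = 4 × (6.674 × 10⁻¹¹) × (8.254 × 10³⁶) × (473.6) / (2.665 × 10¹¹)³
        = 5.514 × 10⁻⁵ m/s²

5.514 × 10⁻⁵ m/s²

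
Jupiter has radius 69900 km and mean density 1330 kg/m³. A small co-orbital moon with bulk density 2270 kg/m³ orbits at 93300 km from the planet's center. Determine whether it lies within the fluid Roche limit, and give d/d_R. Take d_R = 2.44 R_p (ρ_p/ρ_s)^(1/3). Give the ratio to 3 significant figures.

d_R = 2.44 × (69900 km) × (1330/2270)^(1/3) = 1.427 × 10⁵ km
d/d_R = (93300) / (1.427 × 10⁵) = 0.654
Since d/d_R < 1, the body is inside the Roche limit.

inside; d/d_R ≈ 0.654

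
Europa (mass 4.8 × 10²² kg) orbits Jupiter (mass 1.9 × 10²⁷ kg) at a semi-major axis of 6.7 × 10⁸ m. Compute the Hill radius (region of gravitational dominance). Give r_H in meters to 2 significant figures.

r_H ≈ a (m/3M)^(1/3)
    = (6.7 × 10⁸) × (4.8 × 10²² / (3 × 1.9 × 10²⁷))^(1/3)
    = 1.4 × 10⁷ m

1.4 × 10⁷ m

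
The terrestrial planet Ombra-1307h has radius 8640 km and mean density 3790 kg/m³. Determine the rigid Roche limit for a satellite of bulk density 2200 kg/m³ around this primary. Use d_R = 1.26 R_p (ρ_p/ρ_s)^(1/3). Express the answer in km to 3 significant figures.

d_R = 1.26 × 8640 km × (3790/2200)^(1/3)
    = 13100 km

13100 km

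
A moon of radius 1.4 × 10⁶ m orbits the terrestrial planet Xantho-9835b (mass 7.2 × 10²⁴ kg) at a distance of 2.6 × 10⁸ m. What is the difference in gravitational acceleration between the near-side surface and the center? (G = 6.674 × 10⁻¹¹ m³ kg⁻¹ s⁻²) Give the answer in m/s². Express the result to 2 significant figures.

7.7 × 10⁻⁵ m/s²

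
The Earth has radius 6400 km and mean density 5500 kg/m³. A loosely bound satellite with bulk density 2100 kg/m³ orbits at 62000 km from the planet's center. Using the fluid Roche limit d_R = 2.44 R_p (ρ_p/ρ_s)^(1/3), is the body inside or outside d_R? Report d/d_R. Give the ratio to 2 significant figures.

d_R = 2.44 × (6400 km) × (5500/2100)^(1/3) = 21530 km
d/d_R = (62000) / (21530) = 2.9
Since d/d_R > 1, the body is outside the Roche limit.

outside; d/d_R ≈ 2.9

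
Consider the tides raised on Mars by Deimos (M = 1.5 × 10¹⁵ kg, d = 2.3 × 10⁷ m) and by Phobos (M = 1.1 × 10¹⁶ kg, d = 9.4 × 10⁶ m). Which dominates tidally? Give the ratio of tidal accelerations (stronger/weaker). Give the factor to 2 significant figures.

Phobos, by a factor of ≈ 110

Tidal acceleration ∝ M/d³, so compare M/d³ for each.
Deimos: (1.5 × 10¹⁵) / (2.3 × 10⁷)³ = 1.233 × 10⁻⁷
Phobos: (1.1 × 10¹⁶) / (9.4 × 10⁶)³ = 1.324 × 10⁻⁵
Ratio (larger/smaller) = 110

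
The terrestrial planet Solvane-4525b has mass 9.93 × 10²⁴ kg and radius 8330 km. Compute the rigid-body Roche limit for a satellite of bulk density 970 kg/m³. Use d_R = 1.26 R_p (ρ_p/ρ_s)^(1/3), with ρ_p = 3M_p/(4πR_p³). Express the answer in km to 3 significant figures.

17000 km

ρ_p = 3M_p/(4πR_p³) = 3 × (9.93 × 10²⁴) / (4π × (8.33 × 10⁶ m)³) = 4100 kg/m³
d_R = 1.26 × 8330 km × (4100/970)^(1/3)
    = 17000 km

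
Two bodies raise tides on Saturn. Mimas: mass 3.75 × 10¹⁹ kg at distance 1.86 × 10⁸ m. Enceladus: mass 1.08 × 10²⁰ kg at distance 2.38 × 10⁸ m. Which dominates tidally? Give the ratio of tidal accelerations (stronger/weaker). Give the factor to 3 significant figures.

Enceladus, by a factor of ≈ 1.37

Tidal acceleration ∝ M/d³, so compare M/d³ for each.
Mimas: (3.75 × 10¹⁹) / (1.86 × 10⁸)³ = 5.828 × 10⁻⁶
Enceladus: (1.08 × 10²⁰) / (2.38 × 10⁸)³ = 8.011 × 10⁻⁶
Ratio (larger/smaller) = 1.37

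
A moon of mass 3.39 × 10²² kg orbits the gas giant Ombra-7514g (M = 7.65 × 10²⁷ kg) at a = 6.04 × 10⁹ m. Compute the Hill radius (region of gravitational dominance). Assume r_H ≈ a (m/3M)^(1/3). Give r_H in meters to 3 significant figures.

6.88 × 10⁷ m

r_H ≈ a (m/3M)^(1/3)
    = (6.04 × 10⁹) × (3.39 × 10²² / (3 × 7.65 × 10²⁷))^(1/3)
    = 6.88 × 10⁷ m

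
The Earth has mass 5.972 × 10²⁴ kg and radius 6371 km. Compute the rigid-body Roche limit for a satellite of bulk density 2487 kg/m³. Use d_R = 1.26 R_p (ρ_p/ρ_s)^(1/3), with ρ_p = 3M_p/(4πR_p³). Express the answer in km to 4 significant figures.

ρ_p = 3M_p/(4πR_p³) = 3 × (5.972 × 10²⁴) / (4π × (6.371 × 10⁶ m)³) = 5513 kg/m³
d_R = 1.26 × 6371 km × (5513/2487)^(1/3)
    = 10470 km

10470 km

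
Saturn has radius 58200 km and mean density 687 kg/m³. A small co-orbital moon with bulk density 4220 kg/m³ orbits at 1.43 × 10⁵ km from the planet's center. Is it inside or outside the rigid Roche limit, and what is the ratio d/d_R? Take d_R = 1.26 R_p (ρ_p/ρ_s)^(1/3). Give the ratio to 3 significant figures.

outside; d/d_R ≈ 3.57

d_R = 1.26 × (58200 km) × (687/4220)^(1/3) = 40040 km
d/d_R = (1.43 × 10⁵) / (40040) = 3.57
Since d/d_R > 1, the body is outside the Roche limit.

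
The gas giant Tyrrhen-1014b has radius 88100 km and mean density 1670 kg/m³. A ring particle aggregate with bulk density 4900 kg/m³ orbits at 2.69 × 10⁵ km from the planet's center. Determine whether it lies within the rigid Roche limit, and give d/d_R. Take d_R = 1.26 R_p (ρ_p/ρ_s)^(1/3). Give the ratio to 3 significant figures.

d_R = 1.26 × (88100 km) × (1670/4900)^(1/3) = 77540 km
d/d_R = (2.69 × 10⁵) / (77540) = 3.47
Since d/d_R > 1, the body is outside the Roche limit.

outside; d/d_R ≈ 3.47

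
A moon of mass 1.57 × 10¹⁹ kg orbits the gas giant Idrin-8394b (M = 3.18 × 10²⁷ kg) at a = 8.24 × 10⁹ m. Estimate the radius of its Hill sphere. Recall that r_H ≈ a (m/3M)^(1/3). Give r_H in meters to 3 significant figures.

9.73 × 10⁶ m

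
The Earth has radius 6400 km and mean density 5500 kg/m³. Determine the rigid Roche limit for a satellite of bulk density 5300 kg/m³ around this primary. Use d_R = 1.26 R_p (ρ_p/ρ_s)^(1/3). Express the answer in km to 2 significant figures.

d_R = 1.26 × 6400 km × (5500/5300)^(1/3)
    = 8200 km

8200 km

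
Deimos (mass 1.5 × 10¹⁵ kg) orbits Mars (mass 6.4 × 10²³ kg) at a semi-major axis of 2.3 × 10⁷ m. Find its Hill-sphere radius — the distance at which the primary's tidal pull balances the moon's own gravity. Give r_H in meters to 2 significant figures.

r_H ≈ a (m/3M)^(1/3)
    = (2.3 × 10⁷) × (1.5 × 10¹⁵ / (3 × 6.4 × 10²³))^(1/3)
    = 2.1 × 10⁴ m

2.1 × 10⁴ m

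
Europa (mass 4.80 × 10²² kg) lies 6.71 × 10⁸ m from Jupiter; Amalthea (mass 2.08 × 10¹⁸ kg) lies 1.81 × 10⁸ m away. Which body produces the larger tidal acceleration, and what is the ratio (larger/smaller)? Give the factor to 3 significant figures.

Europa, by a factor of ≈ 453

Compare M/d³ for the two perturbers:
Europa: (4.80 × 10²²) / (6.71 × 10⁸)³ = 1.589 × 10⁻⁴
Amalthea: (2.08 × 10¹⁸) / (1.81 × 10⁸)³ = 3.508 × 10⁻⁷
Ratio (larger/smaller) = 453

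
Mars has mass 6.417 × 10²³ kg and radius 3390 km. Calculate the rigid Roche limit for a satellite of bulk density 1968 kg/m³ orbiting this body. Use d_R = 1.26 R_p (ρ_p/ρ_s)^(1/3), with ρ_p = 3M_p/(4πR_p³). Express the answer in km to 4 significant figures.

5380 km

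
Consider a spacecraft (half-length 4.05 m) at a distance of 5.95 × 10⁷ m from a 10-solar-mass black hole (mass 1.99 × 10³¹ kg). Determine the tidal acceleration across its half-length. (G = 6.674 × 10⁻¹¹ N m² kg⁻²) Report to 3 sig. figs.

5.11 × 10⁻² m/s²

Δg = 2GMr/d³
   = 2 × (6.674 × 10⁻¹¹) × (1.99 × 10³¹) × (4.05) / (5.95 × 10⁷)³
   = 5.11 × 10⁻² m/s²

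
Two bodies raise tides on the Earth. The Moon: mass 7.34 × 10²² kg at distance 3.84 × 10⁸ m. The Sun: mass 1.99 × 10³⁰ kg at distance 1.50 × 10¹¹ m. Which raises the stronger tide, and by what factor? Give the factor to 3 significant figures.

Compare M/d³ for the two perturbers:
The Moon: (7.34 × 10²²) / (3.84 × 10⁸)³ = 1.296 × 10⁻³
The Sun: (1.99 × 10³⁰) / (1.50 × 10¹¹)³ = 5.896 × 10⁻⁴
Ratio (larger/smaller) = 2.20

The Moon, by a factor of ≈ 2.20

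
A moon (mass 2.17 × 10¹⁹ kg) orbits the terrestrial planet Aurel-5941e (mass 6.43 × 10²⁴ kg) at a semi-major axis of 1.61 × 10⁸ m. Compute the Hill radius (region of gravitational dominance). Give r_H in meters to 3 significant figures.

1.67 × 10⁶ m

r_H ≈ a (m/3M)^(1/3)
    = (1.61 × 10⁸) × (2.17 × 10¹⁹ / (3 × 6.43 × 10²⁴))^(1/3)
    = 1.67 × 10⁶ m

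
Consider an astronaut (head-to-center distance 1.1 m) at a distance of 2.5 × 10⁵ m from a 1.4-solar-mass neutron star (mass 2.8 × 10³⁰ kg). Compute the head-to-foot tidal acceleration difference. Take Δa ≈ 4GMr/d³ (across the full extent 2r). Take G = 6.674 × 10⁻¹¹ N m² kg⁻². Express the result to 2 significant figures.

5.3 × 10⁴ m/s²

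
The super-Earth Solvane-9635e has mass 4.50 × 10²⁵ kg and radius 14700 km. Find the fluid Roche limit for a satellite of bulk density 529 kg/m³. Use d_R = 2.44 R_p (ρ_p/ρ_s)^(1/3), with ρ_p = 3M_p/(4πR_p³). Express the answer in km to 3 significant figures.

66600 km

ρ_p = 3M_p/(4πR_p³) = 3 × (4.50 × 10²⁵) / (4π × (1.47 × 10⁷ m)³) = 3380 kg/m³
d_R = 2.44 × 14700 km × (3380/529)^(1/3)
    = 66600 km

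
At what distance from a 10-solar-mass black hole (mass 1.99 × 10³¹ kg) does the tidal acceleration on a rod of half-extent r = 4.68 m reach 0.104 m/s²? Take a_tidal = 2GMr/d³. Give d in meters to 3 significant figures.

2GMr/d³ = a_tidal  ⇒  d = (2GMr / a_tidal)^(1/3)
d = (2 × 6.674×10⁻¹¹ × (1.99 × 10³¹) × (4.68) / (0.104))^(1/3)
  = 4.93 × 10⁷ m

4.93 × 10⁷ m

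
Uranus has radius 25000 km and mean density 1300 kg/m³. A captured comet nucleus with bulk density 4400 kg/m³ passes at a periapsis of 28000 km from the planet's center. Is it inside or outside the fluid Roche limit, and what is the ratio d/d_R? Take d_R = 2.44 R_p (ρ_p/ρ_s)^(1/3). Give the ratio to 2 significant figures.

d_R = 2.44 × (25000 km) × (1300/4400)^(1/3) = 40630 km
d/d_R = (28000) / (40630) = 0.69
Since d/d_R < 1, the body is inside the Roche limit.

inside; d/d_R ≈ 0.69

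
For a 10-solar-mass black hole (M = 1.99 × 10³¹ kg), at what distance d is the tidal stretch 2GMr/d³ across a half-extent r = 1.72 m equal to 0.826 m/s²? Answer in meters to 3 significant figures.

2GMr/d³ = a_tidal  ⇒  d = (2GMr / a_tidal)^(1/3)
d = (2 × 6.674×10⁻¹¹ × (1.99 × 10³¹) × (1.72) / (0.826))^(1/3)
  = 1.77 × 10⁷ m

1.77 × 10⁷ m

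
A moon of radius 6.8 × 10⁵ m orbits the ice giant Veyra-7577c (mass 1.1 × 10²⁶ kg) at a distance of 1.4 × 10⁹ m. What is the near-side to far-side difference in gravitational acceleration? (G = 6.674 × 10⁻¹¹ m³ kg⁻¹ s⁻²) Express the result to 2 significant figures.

Differencing GM/(d−r)² and GM/(d+r)² to first order in r/d gives 4GMr/d³.
a_tidal = 4GMr/d³
        = 4 × (6.674 × 10⁻¹¹) × (1.1 × 10²⁶) × (6.8 × 10⁵) / (1.4 × 10⁹)³
        = 7.3 × 10⁻⁶ m/s²

7.3 × 10⁻⁶ m/s²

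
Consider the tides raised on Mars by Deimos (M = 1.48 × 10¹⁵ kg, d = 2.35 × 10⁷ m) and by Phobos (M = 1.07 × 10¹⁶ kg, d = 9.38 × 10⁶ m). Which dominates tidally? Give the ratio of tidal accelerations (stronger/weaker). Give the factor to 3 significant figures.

Phobos, by a factor of ≈ 114

Tidal stretch scales as M/d³; compute that for each body.
Deimos: (1.48 × 10¹⁵) / (2.35 × 10⁷)³ = 1.140 × 10⁻⁷
Phobos: (1.07 × 10¹⁶) / (9.38 × 10⁶)³ = 1.297 × 10⁻⁵
Ratio (larger/smaller) = 114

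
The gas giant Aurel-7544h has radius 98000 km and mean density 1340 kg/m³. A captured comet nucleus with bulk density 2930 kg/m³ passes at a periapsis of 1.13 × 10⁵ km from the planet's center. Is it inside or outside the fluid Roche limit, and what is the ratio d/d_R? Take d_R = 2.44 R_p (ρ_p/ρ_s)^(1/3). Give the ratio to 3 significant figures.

inside; d/d_R ≈ 0.613

d_R = 2.44 × (98000 km) × (1340/2930)^(1/3) = 1.842 × 10⁵ km
d/d_R = (1.13 × 10⁵) / (1.842 × 10⁵) = 0.613
Since d/d_R < 1, the body is inside the Roche limit.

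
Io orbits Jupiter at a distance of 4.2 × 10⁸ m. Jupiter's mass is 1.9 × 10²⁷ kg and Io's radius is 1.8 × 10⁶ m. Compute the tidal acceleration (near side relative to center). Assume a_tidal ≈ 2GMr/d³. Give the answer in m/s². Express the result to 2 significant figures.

6.2 × 10⁻³ m/s²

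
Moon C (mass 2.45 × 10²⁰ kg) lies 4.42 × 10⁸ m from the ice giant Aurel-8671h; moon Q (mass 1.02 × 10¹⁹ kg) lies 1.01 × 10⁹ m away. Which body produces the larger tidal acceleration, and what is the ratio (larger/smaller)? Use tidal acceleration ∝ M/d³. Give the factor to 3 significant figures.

Moon C, by a factor of ≈ 287

Compare M/d³ for the two perturbers:
Moon C: (2.45 × 10²⁰) / (4.42 × 10⁸)³ = 2.837 × 10⁻⁶
Moon Q: (1.02 × 10¹⁹) / (1.01 × 10⁹)³ = 9.900 × 10⁻⁹
Ratio (larger/smaller) = 287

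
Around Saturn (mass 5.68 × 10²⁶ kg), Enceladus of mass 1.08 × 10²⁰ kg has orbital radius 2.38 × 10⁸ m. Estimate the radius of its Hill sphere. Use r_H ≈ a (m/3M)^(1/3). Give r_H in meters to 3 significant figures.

r_H ≈ a (m/3M)^(1/3)
    = (2.38 × 10⁸) × (1.08 × 10²⁰ / (3 × 5.68 × 10²⁶))^(1/3)
    = 9.49 × 10⁵ m

9.49 × 10⁵ m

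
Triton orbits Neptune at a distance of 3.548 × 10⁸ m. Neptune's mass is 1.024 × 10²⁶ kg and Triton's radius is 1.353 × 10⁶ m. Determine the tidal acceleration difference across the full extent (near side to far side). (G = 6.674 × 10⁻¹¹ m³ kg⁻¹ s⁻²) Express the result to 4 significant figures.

Near-to-far spans 2r, so the tidal difference is twice the near-to-center value: 4GMr/d³.
Δg = 4GMr/d³
   = 4 × (6.674 × 10⁻¹¹) × (1.024 × 10²⁶) × (1.353 × 10⁶) / (3.548 × 10⁸)³
   = 8.281 × 10⁻⁴ m/s²

8.281 × 10⁻⁴ m/s²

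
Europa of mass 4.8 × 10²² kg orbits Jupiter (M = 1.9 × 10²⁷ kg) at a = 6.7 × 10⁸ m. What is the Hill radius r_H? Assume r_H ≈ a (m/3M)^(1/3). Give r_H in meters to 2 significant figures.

1.4 × 10⁷ m

r_H ≈ a (m/3M)^(1/3)
    = (6.7 × 10⁸) × (4.8 × 10²² / (3 × 1.9 × 10²⁷))^(1/3)
    = 1.4 × 10⁷ m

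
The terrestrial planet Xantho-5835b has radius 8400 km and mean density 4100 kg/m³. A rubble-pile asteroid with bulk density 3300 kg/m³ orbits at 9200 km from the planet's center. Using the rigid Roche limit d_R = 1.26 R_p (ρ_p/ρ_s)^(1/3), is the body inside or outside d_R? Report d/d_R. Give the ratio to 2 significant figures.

inside; d/d_R ≈ 0.81

d_R = 1.26 × (8400 km) × (4100/3300)^(1/3) = 11380 km
d/d_R = (9200) / (11380) = 0.81
Since d/d_R < 1, the body is inside the Roche limit.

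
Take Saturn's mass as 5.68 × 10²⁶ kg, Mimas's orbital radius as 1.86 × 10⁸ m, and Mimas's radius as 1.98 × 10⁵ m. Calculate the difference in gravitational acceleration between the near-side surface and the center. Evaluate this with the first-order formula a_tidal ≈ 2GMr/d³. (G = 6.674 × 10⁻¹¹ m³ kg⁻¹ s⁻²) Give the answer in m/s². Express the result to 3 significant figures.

2.33 × 10⁻³ m/s²

Δg = 2GMr/d³
   = 2 × (6.674 × 10⁻¹¹) × (5.68 × 10²⁶) × (1.98 × 10⁵) / (1.86 × 10⁸)³
   = 2.33 × 10⁻³ m/s²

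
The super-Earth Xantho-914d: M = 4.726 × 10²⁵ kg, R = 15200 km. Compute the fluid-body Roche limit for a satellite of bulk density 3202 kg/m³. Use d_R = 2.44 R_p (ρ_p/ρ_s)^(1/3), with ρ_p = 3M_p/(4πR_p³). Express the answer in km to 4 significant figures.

37130 km

ρ_p = 3M_p/(4πR_p³) = 3 × (4.726 × 10²⁵) / (4π × (1.520 × 10⁷ m)³) = 3213 kg/m³
d_R = 2.44 × 15200 km × (3213/3202)^(1/3)
    = 37130 km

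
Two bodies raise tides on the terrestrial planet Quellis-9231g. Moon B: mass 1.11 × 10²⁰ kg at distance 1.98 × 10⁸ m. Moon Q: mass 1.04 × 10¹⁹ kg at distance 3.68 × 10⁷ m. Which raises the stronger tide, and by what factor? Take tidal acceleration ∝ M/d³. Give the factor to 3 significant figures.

Moon Q, by a factor of ≈ 14.6

Compare M/d³ for the two perturbers:
Moon B: (1.11 × 10²⁰) / (1.98 × 10⁸)³ = 1.430 × 10⁻⁵
Moon Q: (1.04 × 10¹⁹) / (3.68 × 10⁷)³ = 2.087 × 10⁻⁴
Ratio (larger/smaller) = 14.6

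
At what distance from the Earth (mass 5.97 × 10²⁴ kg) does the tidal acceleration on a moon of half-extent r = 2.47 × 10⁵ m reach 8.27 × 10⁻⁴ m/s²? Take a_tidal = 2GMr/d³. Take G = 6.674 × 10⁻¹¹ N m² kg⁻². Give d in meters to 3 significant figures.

6.20 × 10⁷ m

2GMr/d³ = a_tidal  ⇒  d = (2GMr / a_tidal)^(1/3)
d = (2 × 6.674×10⁻¹¹ × (5.97 × 10²⁴) × (2.47 × 10⁵) / (8.27 × 10⁻⁴))^(1/3)
  = 6.20 × 10⁷ m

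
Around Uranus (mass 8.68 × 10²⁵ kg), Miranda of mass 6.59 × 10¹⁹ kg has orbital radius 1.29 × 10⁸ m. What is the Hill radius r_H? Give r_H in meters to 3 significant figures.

8.16 × 10⁵ m

r_H ≈ a (m/3M)^(1/3)
    = (1.29 × 10⁸) × (6.59 × 10¹⁹ / (3 × 8.68 × 10²⁵))^(1/3)
    = 8.16 × 10⁵ m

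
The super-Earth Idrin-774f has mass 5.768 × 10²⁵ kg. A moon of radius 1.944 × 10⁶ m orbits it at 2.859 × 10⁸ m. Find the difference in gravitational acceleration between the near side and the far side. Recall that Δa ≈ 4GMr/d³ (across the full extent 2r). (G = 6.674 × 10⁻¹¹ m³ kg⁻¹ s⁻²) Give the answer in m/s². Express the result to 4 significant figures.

Δg = 4GMr/d³
   = 4 × (6.674 × 10⁻¹¹) × (5.768 × 10²⁵) × (1.944 × 10⁶) / (2.859 × 10⁸)³
   = 1.281 × 10⁻³ m/s²

1.281 × 10⁻³ m/s²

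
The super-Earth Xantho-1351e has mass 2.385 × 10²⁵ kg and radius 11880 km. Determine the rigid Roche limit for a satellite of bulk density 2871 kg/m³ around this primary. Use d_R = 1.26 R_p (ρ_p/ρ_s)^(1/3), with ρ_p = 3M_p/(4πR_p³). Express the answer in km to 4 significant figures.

ρ_p = 3M_p/(4πR_p³) = 3 × (2.385 × 10²⁵) / (4π × (1.188 × 10⁷ m)³) = 3396 kg/m³
d_R = 1.26 × 11880 km × (3396/2871)^(1/3)
    = 15830 km

15830 km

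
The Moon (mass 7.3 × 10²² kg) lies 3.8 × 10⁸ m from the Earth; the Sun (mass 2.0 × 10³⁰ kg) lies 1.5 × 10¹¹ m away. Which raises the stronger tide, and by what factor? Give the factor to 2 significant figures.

Tidal stretch scales as M/d³; compute that for each body.
The Moon: (7.3 × 10²²) / (3.8 × 10⁸)³ = 1.330 × 10⁻³
The Sun: (2.0 × 10³⁰) / (1.5 × 10¹¹)³ = 5.926 × 10⁻⁴
Ratio (larger/smaller) = 2.2

The Moon, by a factor of ≈ 2.2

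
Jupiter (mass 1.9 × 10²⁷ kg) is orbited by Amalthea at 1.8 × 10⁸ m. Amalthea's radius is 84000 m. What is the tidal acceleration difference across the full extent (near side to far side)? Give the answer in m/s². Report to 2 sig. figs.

7.3 × 10⁻³ m/s²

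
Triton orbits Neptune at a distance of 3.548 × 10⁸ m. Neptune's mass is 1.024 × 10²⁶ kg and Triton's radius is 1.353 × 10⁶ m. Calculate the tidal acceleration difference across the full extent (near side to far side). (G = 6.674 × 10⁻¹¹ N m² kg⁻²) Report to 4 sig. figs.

8.281 × 10⁻⁴ m/s²

Δa = 4GMr/d³
   = 4 × (6.674 × 10⁻¹¹) × (1.024 × 10²⁶) × (1.353 × 10⁶) / (3.548 × 10⁸)³
   = 8.281 × 10⁻⁴ m/s²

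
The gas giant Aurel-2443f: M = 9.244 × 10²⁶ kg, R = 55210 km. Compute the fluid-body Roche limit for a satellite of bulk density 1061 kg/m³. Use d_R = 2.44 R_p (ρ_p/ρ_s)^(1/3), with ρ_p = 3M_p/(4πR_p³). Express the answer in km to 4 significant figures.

ρ_p = 3M_p/(4πR_p³) = 3 × (9.244 × 10²⁶) / (4π × (5.521 × 10⁷ m)³) = 1311 kg/m³
d_R = 2.44 × 55210 km × (1311/1061)^(1/3)
    = 1.446 × 10⁵ km

1.446 × 10⁵ km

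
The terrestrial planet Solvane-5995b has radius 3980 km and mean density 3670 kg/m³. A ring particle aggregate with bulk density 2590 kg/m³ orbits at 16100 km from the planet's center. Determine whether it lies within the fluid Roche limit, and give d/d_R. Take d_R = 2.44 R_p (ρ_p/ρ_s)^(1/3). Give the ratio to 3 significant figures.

d_R = 2.44 × (3980 km) × (3670/2590)^(1/3) = 10910 km
d/d_R = (16100) / (10910) = 1.48
Since d/d_R > 1, the body is outside the Roche limit.

outside; d/d_R ≈ 1.48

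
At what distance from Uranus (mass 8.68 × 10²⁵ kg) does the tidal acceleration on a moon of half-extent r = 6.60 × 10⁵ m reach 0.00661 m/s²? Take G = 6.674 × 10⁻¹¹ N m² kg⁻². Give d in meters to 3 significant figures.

1.05 × 10⁸ m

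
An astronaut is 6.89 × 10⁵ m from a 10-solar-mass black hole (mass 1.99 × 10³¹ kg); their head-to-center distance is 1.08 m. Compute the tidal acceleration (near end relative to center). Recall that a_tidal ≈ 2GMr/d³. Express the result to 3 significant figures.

Differencing GM/(d−r)² and GM/d² to first order in r/d gives 2GMr/d³.
a_tidal = 2GMr/d³
        = 2 × (6.674 × 10⁻¹¹) × (1.99 × 10³¹) × (1.08) / (6.89 × 10⁵)³
        = 8.77 × 10³ m/s²

8.77 × 10³ m/s²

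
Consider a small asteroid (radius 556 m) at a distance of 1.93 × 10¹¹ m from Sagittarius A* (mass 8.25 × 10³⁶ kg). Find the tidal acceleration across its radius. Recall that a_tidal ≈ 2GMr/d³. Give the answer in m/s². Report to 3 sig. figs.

a_tidal = 2GMr/d³
        = 2 × (6.674 × 10⁻¹¹) × (8.25 × 10³⁶) × (556) / (1.93 × 10¹¹)³
        = 8.52 × 10⁻⁵ m/s²

8.52 × 10⁻⁵ m/s²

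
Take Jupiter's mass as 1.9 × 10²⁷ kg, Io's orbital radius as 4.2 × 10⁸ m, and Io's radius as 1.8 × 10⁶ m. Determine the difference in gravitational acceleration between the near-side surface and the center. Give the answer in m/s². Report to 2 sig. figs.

6.2 × 10⁻³ m/s²

Differencing GM/(d−r)² and GM/d² to first order in r/d gives 2GMr/d³.
Δg = 2GMr/d³
   = 2 × (6.674 × 10⁻¹¹) × (1.9 × 10²⁷) × (1.8 × 10⁶) / (4.2 × 10⁸)³
   = 6.2 × 10⁻³ m/s²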